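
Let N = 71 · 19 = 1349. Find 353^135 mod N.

Mod 71: 353 ≡ 69; by Fermat, exponent reduces to 135 mod 70 = 65; 69^65 ≡ 51 (mod 71).
Mod 19: 353 ≡ 11; by Fermat, exponent reduces to 135 mod 18 = 9; 11^9 ≡ 1 (mod 19).
Combine by CRT: x ≡ 51 (mod 71), x ≡ 1 (mod 19) ⇒ x ≡ 761 (mod 1349).

761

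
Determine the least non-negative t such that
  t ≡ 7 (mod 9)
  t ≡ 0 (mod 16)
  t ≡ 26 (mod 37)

2320

The moduli are pairwise coprime; N = 9·16·37 = 5328.
N/9 = 592; 592 ≡ 7 (mod 9); 7·4 ≡ 1, so inverse 4.
N/16 = 333; 333 ≡ 13 (mod 16); 13·5 ≡ 1, so inverse 5.
N/37 = 144; 144 ≡ 33 (mod 37); 33·9 ≡ 1, so inverse 9.
t ≡ 7·592·4 + 0·333·5 + 26·144·9 = 50272.
50272 mod 5328 = 2320.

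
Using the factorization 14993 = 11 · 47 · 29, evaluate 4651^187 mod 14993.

Mod 11: 4651 ≡ 9; by Fermat, exponent reduces to 187 mod 10 = 7; 9^7 ≡ 4 (mod 11).
Mod 47: 4651 ≡ 45; by Fermat, exponent reduces to 187 mod 46 = 3; 45^3 ≡ 39 (mod 47).
Mod 29: 4651 ≡ 11; by Fermat, exponent reduces to 187 mod 28 = 19; 11^19 ≡ 15 (mod 29).
Combine by CRT: x ≡ 4 (mod 11), x ≡ 39 (mod 47), x ≡ 15 (mod 29) ⇒ x ≡ 2248 (mod 14993).

2248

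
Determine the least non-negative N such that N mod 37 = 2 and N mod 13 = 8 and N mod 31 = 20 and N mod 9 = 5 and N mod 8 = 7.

929183

Combine the congruences pairwise.
From N ≡ 2 (mod 37) write N = 2 + 37t. Substituting into N ≡ 8 (mod 13) gives 37t ≡ 6 (mod 13), and since 11⁻¹ ≡ 6 (mod 13), t ≡ 10. Hence N ≡ 2 + 37·10 = 372 (mod 481).
From N ≡ 372 (mod 481) write N = 372 + 481t. Substituting into N ≡ 20 (mod 31) gives 481t ≡ 20 (mod 31), and since 16⁻¹ ≡ 2 (mod 31), t ≡ 9. Hence N ≡ 372 + 481·9 = 4701 (mod 14911).
From N ≡ 4701 (mod 14911) write N = 4701 + 14911t. Substituting into N ≡ 5 (mod 9) gives 14911t ≡ 2 (mod 9), and since 7⁻¹ ≡ 4 (mod 9), t ≡ 8. Hence N ≡ 4701 + 14911·8 = 123989 (mod 134199).
From N ≡ 123989 (mod 134199) write N = 123989 + 134199t. Substituting into N ≡ 7 (mod 8) gives 134199t ≡ 2 (mod 8), and since 7⁻¹ ≡ 7 (mod 8), t ≡ 6. Hence N ≡ 123989 + 134199·6 = 929183 (mod 1073592).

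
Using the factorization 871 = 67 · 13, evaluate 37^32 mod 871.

Mod 67: 37 ≡ 37; 37^32 ≡ 29 (mod 67).
Mod 13: 37 ≡ 11; by Fermat, exponent reduces to 32 mod 12 = 8; 11^8 ≡ 9 (mod 13).
Combine by CRT: x ≡ 29 (mod 67), x ≡ 9 (mod 13) ⇒ x ≡ 230 (mod 871).

230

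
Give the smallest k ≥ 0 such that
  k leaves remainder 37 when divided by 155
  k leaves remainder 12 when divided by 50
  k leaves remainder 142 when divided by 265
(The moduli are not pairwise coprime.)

Combine the congruences pairwise.
gcd(155, 50) = 5 and 5 | (12 − 37), so the pair is consistent; merging gives k ≡ 812 (mod 1550), where 1550 = lcm(155, 50).
gcd(1550, 265) = 5 and 5 | (142 − 812), so the pair is consistent; merging gives k ≡ 47312 (mod 82150), where 82150 = lcm(1550, 265).
The solution is unique modulo lcm(155, 50, 265) = 82150.

47312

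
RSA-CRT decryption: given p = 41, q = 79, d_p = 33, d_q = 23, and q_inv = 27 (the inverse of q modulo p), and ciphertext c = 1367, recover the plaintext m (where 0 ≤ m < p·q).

1162

m₁ = c^(d_p) mod p: c ≡ 14 (mod 41), and 14^33 mod 41 = 14.
m₂ = c^(d_q) mod q: c ≡ 24 (mod 79), and 24^23 mod 79 = 56.
h = q_inv·(m₁ − m₂) mod p = 27·(14 − 56) mod 41 = 14.
m = m₂ + h·q = 56 + 14·79 = 1162.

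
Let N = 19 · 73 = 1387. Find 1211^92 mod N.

82

Mod 19: 1211 ≡ 14; by Fermat, exponent reduces to 92 mod 18 = 2; 14^2 ≡ 6 (mod 19).
Mod 73: 1211 ≡ 43; by Fermat, exponent reduces to 92 mod 72 = 20; 43^20 ≡ 9 (mod 73).
Combine by CRT: x ≡ 6 (mod 19), x ≡ 9 (mod 73) ⇒ x ≡ 82 (mod 1387).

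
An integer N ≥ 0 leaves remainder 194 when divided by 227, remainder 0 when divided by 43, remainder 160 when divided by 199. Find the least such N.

1764892

The moduli are pairwise coprime; M = 227·43·199 = 1942439.
M/227 = 8557; 8557 ≡ 158 (mod 227); 158·125 ≡ 1, so inverse 125.
M/43 = 45173; 45173 ≡ 23 (mod 43); 23·15 ≡ 1, so inverse 15.
M/199 = 9761; 9761 ≡ 10 (mod 199); 10·20 ≡ 1, so inverse 20.
N ≡ 194·8557·125 + 0·45173·15 + 160·9761·20 = 238742450.
238742450 mod 1942439 = 1764892.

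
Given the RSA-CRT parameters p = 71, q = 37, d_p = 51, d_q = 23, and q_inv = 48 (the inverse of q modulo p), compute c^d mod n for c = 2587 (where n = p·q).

m₁ = c^(d_p) mod p: c ≡ 31 (mod 71), and 31^51 mod 71 = 7.
m₂ = c^(d_q) mod q: c ≡ 34 (mod 37), and 34^23 mod 37 = 16.
h = q_inv·(m₁ − m₂) mod p = 48·(7 − 16) mod 71 = 65.
m = m₂ + h·q = 16 + 65·37 = 2421.

2421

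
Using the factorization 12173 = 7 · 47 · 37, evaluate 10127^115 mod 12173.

Mod 7: 10127 ≡ 5; by Fermat, exponent reduces to 115 mod 6 = 1; 5^1 ≡ 5 (mod 7).
Mod 47: 10127 ≡ 22; by Fermat, exponent reduces to 115 mod 46 = 23; 22^23 ≡ 46 (mod 47).
Mod 37: 10127 ≡ 26; by Fermat, exponent reduces to 115 mod 36 = 7; 26^7 ≡ 26 (mod 37).
Combine by CRT: x ≡ 5 (mod 7), x ≡ 46 (mod 47), x ≡ 26 (mod 37) ⇒ x ≡ 10386 (mod 12173).

10386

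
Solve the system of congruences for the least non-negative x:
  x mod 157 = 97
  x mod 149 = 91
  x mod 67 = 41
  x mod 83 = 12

Combine the congruences pairwise.
From x ≡ 97 (mod 157) write x = 97 + 157t. Substituting into x ≡ 91 (mod 149) gives 157t ≡ 143 (mod 149), and since 8⁻¹ ≡ 56 (mod 149), t ≡ 111. Hence x ≡ 97 + 157·111 = 17524 (mod 23393).
From x ≡ 17524 (mod 23393) write x = 17524 + 23393t. Substituting into x ≡ 41 (mod 67) gives 23393t ≡ 4 (mod 67), and since 10⁻¹ ≡ 47 (mod 67), t ≡ 54. Hence x ≡ 17524 + 23393·54 = 1280746 (mod 1567331).
From x ≡ 1280746 (mod 1567331) write x = 1280746 + 1567331t. Substituting into x ≡ 12 (mod 83) gives 1567331t ≡ 39 (mod 83), and since 42⁻¹ ≡ 2 (mod 83), t ≡ 78. Hence x ≡ 1280746 + 1567331·78 = 123532564 (mod 130088473).

123532564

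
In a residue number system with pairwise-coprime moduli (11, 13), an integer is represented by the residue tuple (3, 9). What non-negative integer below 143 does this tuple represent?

Combine the congruences pairwise.
From x ≡ 3 (mod 11) write x = 3 + 11t. Substituting into x ≡ 9 (mod 13) gives 11t ≡ 6 (mod 13), and since 11⁻¹ ≡ 6 (mod 13), t ≡ 10. Hence x ≡ 3 + 11·10 = 113 (mod 143).

113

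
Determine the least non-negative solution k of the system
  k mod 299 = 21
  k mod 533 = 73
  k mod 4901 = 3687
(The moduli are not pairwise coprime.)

gcd(299, 533) = 13 and 13 | (73 − 21), so the pair is consistent; merging gives k ≡ 5403 (mod 12259), where 12259 = lcm(299, 533).
gcd(12259, 4901) = 13 and 13 | (3687 − 5403), so the pair is consistent; merging gives k ≡ 1390670 (mod 4621643), where 4621643 = lcm(12259, 4901).
The solution is unique modulo lcm(299, 533, 4901) = 4621643.

1390670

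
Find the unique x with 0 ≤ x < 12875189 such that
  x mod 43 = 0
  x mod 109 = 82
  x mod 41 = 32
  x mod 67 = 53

The moduli are pairwise coprime; N = 43·109·41·67 = 12875189.
N/43 = 299423; 299423 ≡ 14 (mod 43); 14·40 ≡ 1, so inverse 40.
N/109 = 118121; 118121 ≡ 74 (mod 109); 74·28 ≡ 1, so inverse 28.
N/41 = 314029; 314029 ≡ 10 (mod 41); 10·37 ≡ 1, so inverse 37.
N/67 = 192167; 192167 ≡ 11 (mod 67); 11·61 ≡ 1, so inverse 61.
x ≡ 0·299423·40 + 82·118121·28 + 32·314029·37 + 53·192167·61 = 1264292063.
1264292063 mod 12875189 = 2523541.

2523541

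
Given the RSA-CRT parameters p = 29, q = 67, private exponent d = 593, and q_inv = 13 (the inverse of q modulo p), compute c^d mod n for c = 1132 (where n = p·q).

1828

d_p = d mod (p−1) = 593 mod 28 = 5; d_q = d mod (q−1) = 65.
m₁ = c^(d_p) mod p: c ≡ 1 (mod 29), and 1^5 mod 29 = 1.
m₂ = c^(d_q) mod q: c ≡ 60 (mod 67), and 60^65 mod 67 = 19.
h = q_inv·(m₁ − m₂) mod p = 13·(1 − 19) mod 29 = 27.
m = m₂ + h·q = 19 + 27·67 = 1828.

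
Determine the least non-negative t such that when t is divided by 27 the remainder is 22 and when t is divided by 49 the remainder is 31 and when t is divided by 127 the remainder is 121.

28696

The moduli are pairwise coprime; N = 27·49·127 = 168021.
N/27 = 6223; 6223 ≡ 13 (mod 27); 13·25 ≡ 1, so inverse 25.
N/49 = 3429; 3429 ≡ 48 (mod 49); 48·48 ≡ 1, so inverse 48.
N/127 = 1323; 1323 ≡ 53 (mod 127); 53·12 ≡ 1, so inverse 12.
t ≡ 22·6223·25 + 31·3429·48 + 121·1323·12 = 10445998.
10445998 mod 168021 = 28696.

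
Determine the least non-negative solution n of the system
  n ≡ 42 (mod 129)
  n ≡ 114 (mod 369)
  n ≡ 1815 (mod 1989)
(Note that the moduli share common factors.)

Combine the congruences pairwise.
gcd(129, 369) = 3 and 3 | (114 − 42), so the pair is consistent; merging gives n ≡ 1590 (mod 15867), where 15867 = lcm(129, 369).
gcd(15867, 1989) = 9 and 9 | (1815 − 1590), so the pair is consistent; merging gives n ≡ 3428862 (mod 3506607), where 3506607 = lcm(15867, 1989).
The solution is unique modulo lcm(129, 369, 1989) = 3506607.

3428862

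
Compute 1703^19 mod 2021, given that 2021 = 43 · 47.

Mod 43: 1703 ≡ 26; 26^19 ≡ 18 (mod 43).
Mod 47: 1703 ≡ 11; 11^19 ≡ 45 (mod 47).
Combine by CRT: x ≡ 18 (mod 43), x ≡ 45 (mod 47) ⇒ x ≡ 233 (mod 2021).

233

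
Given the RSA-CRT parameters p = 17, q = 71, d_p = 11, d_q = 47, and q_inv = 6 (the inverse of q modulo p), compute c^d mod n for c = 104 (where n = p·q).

127

m₁ = c^(d_p) mod p: c ≡ 2 (mod 17), and 2^11 mod 17 = 8.
m₂ = c^(d_q) mod q: c ≡ 33 (mod 71), and 33^47 mod 71 = 56.
h = q_inv·(m₁ − m₂) mod p = 6·(8 − 56) mod 17 = 1.
m = m₂ + h·q = 56 + 1·71 = 127.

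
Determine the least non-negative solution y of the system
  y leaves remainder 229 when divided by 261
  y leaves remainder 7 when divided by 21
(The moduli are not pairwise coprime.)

490

Combine the congruences pairwise.
gcd(261, 21) = 3 and 3 | (7 − 229), so the pair is consistent; merging gives y ≡ 490 (mod 1827), where 1827 = lcm(261, 21).
The solution is unique modulo lcm(261, 21) = 1827.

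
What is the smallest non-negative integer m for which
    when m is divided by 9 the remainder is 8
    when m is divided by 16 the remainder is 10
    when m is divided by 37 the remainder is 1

The moduli are pairwise coprime; N = 9·16·37 = 5328.
N/9 = 592; 592 ≡ 7 (mod 9); 7·4 ≡ 1, so inverse 4.
N/16 = 333; 333 ≡ 13 (mod 16); 13·5 ≡ 1, so inverse 5.
N/37 = 144; 144 ≡ 33 (mod 37); 33·9 ≡ 1, so inverse 9.
m ≡ 8·592·4 + 10·333·5 + 1·144·9 = 36890.
36890 mod 5328 = 4922.

4922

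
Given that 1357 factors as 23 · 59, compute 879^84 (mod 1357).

Mod 23: 879 ≡ 5; by Fermat, exponent reduces to 84 mod 22 = 18; 5^18 ≡ 6 (mod 23).
Mod 59: 879 ≡ 53; by Fermat, exponent reduces to 84 mod 58 = 26; 53^26 ≡ 3 (mod 59).
Combine by CRT: x ≡ 6 (mod 23), x ≡ 3 (mod 59) ⇒ x ≡ 121 (mod 1357).

121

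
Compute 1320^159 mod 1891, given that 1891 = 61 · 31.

529

Mod 61: 1320 ≡ 39; by Fermat, exponent reduces to 159 mod 60 = 39; 39^39 ≡ 41 (mod 61).
Mod 31: 1320 ≡ 18; by Fermat, exponent reduces to 159 mod 30 = 9; 18^9 ≡ 2 (mod 31).
Combine by CRT: x ≡ 41 (mod 61), x ≡ 2 (mod 31) ⇒ x ≡ 529 (mod 1891).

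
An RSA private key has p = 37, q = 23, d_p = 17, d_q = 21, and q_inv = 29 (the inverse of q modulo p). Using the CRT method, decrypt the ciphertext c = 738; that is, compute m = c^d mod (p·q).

426

m₁ = c^(d_p) mod p: c ≡ 35 (mod 37), and 35^17 mod 37 = 19.
m₂ = c^(d_q) mod q: c ≡ 2 (mod 23), and 2^21 mod 23 = 12.
h = q_inv·(m₁ − m₂) mod p = 29·(19 − 12) mod 37 = 18.
m = m₂ + h·q = 12 + 18·23 = 426.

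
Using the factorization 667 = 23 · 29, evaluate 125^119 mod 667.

434

Mod 23: 125 ≡ 10; by Fermat, exponent reduces to 119 mod 22 = 9; 10^9 ≡ 20 (mod 23).
Mod 29: 125 ≡ 9; by Fermat, exponent reduces to 119 mod 28 = 7; 9^7 ≡ 28 (mod 29).
Combine by CRT: x ≡ 20 (mod 23), x ≡ 28 (mod 29) ⇒ x ≡ 434 (mod 667).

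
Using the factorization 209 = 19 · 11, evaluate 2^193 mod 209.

41

Mod 19: 2 ≡ 2; by Fermat, exponent reduces to 193 mod 18 = 13; 2^13 ≡ 3 (mod 19).
Mod 11: 2 ≡ 2; by Fermat, exponent reduces to 193 mod 10 = 3; 2^3 ≡ 8 (mod 11).
Combine by CRT: x ≡ 3 (mod 19), x ≡ 8 (mod 11) ⇒ x ≡ 41 (mod 209).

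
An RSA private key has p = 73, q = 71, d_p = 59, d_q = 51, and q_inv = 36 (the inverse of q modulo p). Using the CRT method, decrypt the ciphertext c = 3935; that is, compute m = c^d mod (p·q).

3598

m₁ = c^(d_p) mod p: c ≡ 66 (mod 73), and 66^59 mod 73 = 21.
m₂ = c^(d_q) mod q: c ≡ 30 (mod 71), and 30^51 mod 71 = 48.
h = q_inv·(m₁ − m₂) mod p = 36·(21 − 48) mod 73 = 50.
m = m₂ + h·q = 48 + 50·71 = 3598.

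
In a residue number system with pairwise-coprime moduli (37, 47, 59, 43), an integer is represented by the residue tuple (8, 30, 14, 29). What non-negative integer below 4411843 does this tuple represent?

The moduli are pairwise coprime; N = 37·47·59·43 = 4411843.
N/37 = 119239; 119239 ≡ 25 (mod 37); 25·3 ≡ 1, so inverse 3.
N/47 = 93869; 93869 ≡ 10 (mod 47); 10·33 ≡ 1, so inverse 33.
N/59 = 74777; 74777 ≡ 24 (mod 59); 24·32 ≡ 1, so inverse 32.
N/43 = 102601; 102601 ≡ 3 (mod 43); 3·29 ≡ 1, so inverse 29.
x ≡ 8·119239·3 + 30·93869·33 + 14·74777·32 + 29·102601·29 = 215579583.
215579583 mod 4411843 = 3811119.

3811119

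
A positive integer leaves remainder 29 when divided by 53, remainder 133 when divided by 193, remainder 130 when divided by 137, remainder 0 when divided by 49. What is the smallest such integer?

Combine the congruences pairwise.
From m ≡ 29 (mod 53) write m = 29 + 53t. Substituting into m ≡ 133 (mod 193) gives 53t ≡ 104 (mod 193), and since 53⁻¹ ≡ 51 (mod 193), t ≡ 93. Hence m ≡ 29 + 53·93 = 4958 (mod 10229).
From m ≡ 4958 (mod 10229) write m = 4958 + 10229t. Substituting into m ≡ 130 (mod 137) gives 10229t ≡ 104 (mod 137), and since 91⁻¹ ≡ 134 (mod 137), t ≡ 99. Hence m ≡ 4958 + 10229·99 = 1017629 (mod 1401373).
From m ≡ 1017629 (mod 1401373) write m = 1017629 + 1401373t. Substituting into m ≡ 0 (mod 49) gives 1401373t ≡ 3 (mod 49), and since 22⁻¹ ≡ 29 (mod 49), t ≡ 38. Hence m ≡ 1017629 + 1401373·38 = 54269803 (mod 68667277).

54269803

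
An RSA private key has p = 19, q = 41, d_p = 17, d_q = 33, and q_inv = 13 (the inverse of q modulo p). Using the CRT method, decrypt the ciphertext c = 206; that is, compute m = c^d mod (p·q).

329

m₁ = c^(d_p) mod p: c ≡ 16 (mod 19), and 16^17 mod 19 = 6.
m₂ = c^(d_q) mod q: c ≡ 1 (mod 41), and 1^33 mod 41 = 1.
h = q_inv·(m₁ − m₂) mod p = 13·(6 − 1) mod 19 = 8.
m = m₂ + h·q = 1 + 8·41 = 329.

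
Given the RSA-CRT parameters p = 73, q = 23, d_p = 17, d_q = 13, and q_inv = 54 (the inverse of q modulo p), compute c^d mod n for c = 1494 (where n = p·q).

252

m₁ = c^(d_p) mod p: c ≡ 34 (mod 73), and 34^17 mod 73 = 33.
m₂ = c^(d_q) mod q: c ≡ 22 (mod 23), and 22^13 mod 23 = 22.
h = q_inv·(m₁ − m₂) mod p = 54·(33 − 22) mod 73 = 10.
m = m₂ + h·q = 22 + 10·23 = 252.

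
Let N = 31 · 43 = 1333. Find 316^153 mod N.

Mod 31: 316 ≡ 6; by Fermat, exponent reduces to 153 mod 30 = 3; 6^3 ≡ 30 (mod 31).
Mod 43: 316 ≡ 15; by Fermat, exponent reduces to 153 mod 42 = 27; 15^27 ≡ 11 (mod 43).
Combine by CRT: x ≡ 30 (mod 31), x ≡ 11 (mod 43) ⇒ x ≡ 1301 (mod 1333).

1301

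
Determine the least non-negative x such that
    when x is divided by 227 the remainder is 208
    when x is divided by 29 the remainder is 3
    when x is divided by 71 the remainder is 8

The moduli are pairwise coprime; N = 227·29·71 = 467393.
N/227 = 2059; 2059 ≡ 16 (mod 227); 16·71 ≡ 1, so inverse 71.
N/29 = 16117; 16117 ≡ 22 (mod 29); 22·4 ≡ 1, so inverse 4.
N/71 = 6583; 6583 ≡ 51 (mod 71); 51·39 ≡ 1, so inverse 39.
x ≡ 208·2059·71 + 3·16117·4 + 8·6583·39 = 32654612.
32654612 mod 467393 = 404495.

404495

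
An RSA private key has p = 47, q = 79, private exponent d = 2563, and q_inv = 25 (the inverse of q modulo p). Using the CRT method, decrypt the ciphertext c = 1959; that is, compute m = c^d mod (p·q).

d_p = d mod (p−1) = 2563 mod 46 = 33; d_q = d mod (q−1) = 67.
m₁ = c^(d_p) mod p: c ≡ 32 (mod 47), and 32^33 mod 47 = 16.
m₂ = c^(d_q) mod q: c ≡ 63 (mod 79), and 63^67 mod 79 = 37.
h = q_inv·(m₁ − m₂) mod p = 25·(16 − 37) mod 47 = 39.
m = m₂ + h·q = 37 + 39·79 = 3118.

3118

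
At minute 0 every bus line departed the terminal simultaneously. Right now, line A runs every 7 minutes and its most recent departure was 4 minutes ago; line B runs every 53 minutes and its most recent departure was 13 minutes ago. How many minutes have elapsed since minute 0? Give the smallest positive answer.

172

From t ≡ 4 (mod 7) write t = 4 + 7s. Substituting into t ≡ 13 (mod 53) gives 7s ≡ 9 (mod 53), and since 7⁻¹ ≡ 38 (mod 53), s ≡ 24. Hence t ≡ 4 + 7·24 = 172 (mod 371).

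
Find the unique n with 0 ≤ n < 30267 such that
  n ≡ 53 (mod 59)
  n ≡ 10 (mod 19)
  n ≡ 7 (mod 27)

The moduli are pairwise coprime; M = 59·19·27 = 30267.
M/59 = 513; 513 ≡ 41 (mod 59); 41·36 ≡ 1, so inverse 36.
M/19 = 1593; 1593 ≡ 16 (mod 19); 16·6 ≡ 1, so inverse 6.
M/27 = 1121; 1121 ≡ 14 (mod 27); 14·2 ≡ 1, so inverse 2.
n ≡ 53·513·36 + 10·1593·6 + 7·1121·2 = 1090078.
1090078 mod 30267 = 466.

466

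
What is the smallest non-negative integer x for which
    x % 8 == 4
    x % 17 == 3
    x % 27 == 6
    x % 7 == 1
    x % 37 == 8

From x ≡ 4 (mod 8) write x = 4 + 8t. Substituting into x ≡ 3 (mod 17) gives 8t ≡ 16 (mod 17), and since 8⁻¹ ≡ 15 (mod 17), t ≡ 2. Hence x ≡ 4 + 8·2 = 20 (mod 136).
From x ≡ 20 (mod 136) write x = 20 + 136t. Substituting into x ≡ 6 (mod 27) gives 136t ≡ 13 (mod 27), and since 1⁻¹ ≡ 1 (mod 27), t ≡ 13. Hence x ≡ 20 + 136·13 = 1788 (mod 3672).
From x ≡ 1788 (mod 3672) write x = 1788 + 3672t. Substituting into x ≡ 1 (mod 7) gives 3672t ≡ 5 (mod 7), and since 4⁻¹ ≡ 2 (mod 7), t ≡ 3. Hence x ≡ 1788 + 3672·3 = 12804 (mod 25704).
From x ≡ 12804 (mod 25704) write x = 12804 + 25704t. Substituting into x ≡ 8 (mod 37) gives 25704t ≡ 6 (mod 37), and since 26⁻¹ ≡ 10 (mod 37), t ≡ 23. Hence x ≡ 12804 + 25704·23 = 603996 (mod 951048).

603996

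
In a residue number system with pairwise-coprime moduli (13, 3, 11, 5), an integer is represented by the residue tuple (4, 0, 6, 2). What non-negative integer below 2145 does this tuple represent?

From x ≡ 4 (mod 13) write x = 4 + 13t. Substituting into x ≡ 0 (mod 3) gives 13t ≡ 2 (mod 3), and since 1⁻¹ ≡ 1 (mod 3), t ≡ 2. Hence x ≡ 4 + 13·2 = 30 (mod 39).
From x ≡ 30 (mod 39) write x = 30 + 39t. Substituting into x ≡ 6 (mod 11) gives 39t ≡ 9 (mod 11), and since 6⁻¹ ≡ 2 (mod 11), t ≡ 7. Hence x ≡ 30 + 39·7 = 303 (mod 429).
From x ≡ 303 (mod 429) write x = 303 + 429t. Substituting into x ≡ 2 (mod 5) gives 429t ≡ 4 (mod 5), and since 4⁻¹ ≡ 4 (mod 5), t ≡ 1. Hence x ≡ 303 + 429·1 = 732 (mod 2145).

732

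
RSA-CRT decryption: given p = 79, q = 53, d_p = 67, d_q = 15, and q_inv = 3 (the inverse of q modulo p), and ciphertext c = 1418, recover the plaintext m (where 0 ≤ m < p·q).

4018

m₁ = c^(d_p) mod p: c ≡ 75 (mod 79), and 75^67 mod 79 = 68.
m₂ = c^(d_q) mod q: c ≡ 40 (mod 53), and 40^15 mod 53 = 43.
h = q_inv·(m₁ − m₂) mod p = 3·(68 − 43) mod 79 = 75.
m = m₂ + h·q = 43 + 75·53 = 4018.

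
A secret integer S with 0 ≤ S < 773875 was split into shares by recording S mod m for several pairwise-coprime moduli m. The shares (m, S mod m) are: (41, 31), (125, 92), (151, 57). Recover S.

The moduli are pairwise coprime; N = 41·125·151 = 773875.
N/41 = 18875; 18875 ≡ 15 (mod 41); 15·11 ≡ 1, so inverse 11.
N/125 = 6191; 6191 ≡ 66 (mod 125); 66·36 ≡ 1, so inverse 36.
N/151 = 5125; 5125 ≡ 142 (mod 151); 142·67 ≡ 1, so inverse 67.
S ≡ 31·18875·11 + 92·6191·36 + 57·5125·67 = 46513342.
46513342 mod 773875 = 80842.

80842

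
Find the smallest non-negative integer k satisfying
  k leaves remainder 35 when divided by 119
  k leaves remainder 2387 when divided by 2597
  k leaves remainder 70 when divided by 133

602294

gcd(119, 2597) = 7 and 7 | (2387 − 35), so the pair is consistent; merging gives k ≡ 28357 (mod 44149), where 44149 = lcm(119, 2597).
gcd(44149, 133) = 7 and 7 | (70 − 28357), so the pair is consistent; merging gives k ≡ 602294 (mod 838831), where 838831 = lcm(44149, 133).
The solution is unique modulo lcm(119, 2597, 133) = 838831.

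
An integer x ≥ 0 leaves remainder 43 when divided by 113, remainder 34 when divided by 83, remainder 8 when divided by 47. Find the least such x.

From x ≡ 43 (mod 113) write x = 43 + 113t. Substituting into x ≡ 34 (mod 83) gives 113t ≡ 74 (mod 83), and since 30⁻¹ ≡ 36 (mod 83), t ≡ 8. Hence x ≡ 43 + 113·8 = 947 (mod 9379).
From x ≡ 947 (mod 9379) write x = 947 + 9379t. Substituting into x ≡ 8 (mod 47) gives 9379t ≡ 1 (mod 47), and since 26⁻¹ ≡ 38 (mod 47), t ≡ 38. Hence x ≡ 947 + 9379·38 = 357349 (mod 440813).

357349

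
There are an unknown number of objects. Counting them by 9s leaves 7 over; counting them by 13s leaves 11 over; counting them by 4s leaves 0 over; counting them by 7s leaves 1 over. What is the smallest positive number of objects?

232

From N ≡ 7 (mod 9) write N = 7 + 9t. Substituting into N ≡ 11 (mod 13) gives 9t ≡ 4 (mod 13), and since 9⁻¹ ≡ 3 (mod 13), t ≡ 12. Hence N ≡ 7 + 9·12 = 115 (mod 117).
From N ≡ 115 (mod 117) write N = 115 + 117t. Substituting into N ≡ 0 (mod 4) gives 117t ≡ 1 (mod 4), and since 1⁻¹ ≡ 1 (mod 4), t ≡ 1. Hence N ≡ 115 + 117·1 = 232 (mod 468).
From N ≡ 232 (mod 468) write N = 232 + 468t. Substituting into N ≡ 1 (mod 7) gives 468t ≡ 0 (mod 7), and since 6⁻¹ ≡ 6 (mod 7), t ≡ 0. Hence N ≡ 232 + 468·0 = 232 (mod 3276).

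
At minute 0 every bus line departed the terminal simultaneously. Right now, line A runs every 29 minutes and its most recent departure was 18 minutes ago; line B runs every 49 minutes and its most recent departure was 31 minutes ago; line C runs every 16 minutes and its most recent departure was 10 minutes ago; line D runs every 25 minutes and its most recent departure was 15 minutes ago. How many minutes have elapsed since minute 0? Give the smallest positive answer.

The moduli are pairwise coprime; N = 29·49·16·25 = 568400.
N/29 = 19600; 19600 ≡ 25 (mod 29); 25·7 ≡ 1, so inverse 7.
N/49 = 11600; 11600 ≡ 36 (mod 49); 36·15 ≡ 1, so inverse 15.
N/16 = 35525; 35525 ≡ 5 (mod 16); 5·13 ≡ 1, so inverse 13.
N/25 = 22736; 22736 ≡ 11 (mod 25); 11·16 ≡ 1, so inverse 16.
t ≡ 18·19600·7 + 31·11600·15 + 10·35525·13 + 15·22736·16 = 17938490.
17938490 mod 568400 = 318090.

318090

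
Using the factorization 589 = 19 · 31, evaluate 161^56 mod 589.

Mod 19: 161 ≡ 9; by Fermat, exponent reduces to 56 mod 18 = 2; 9^2 ≡ 5 (mod 19).
Mod 31: 161 ≡ 6; by Fermat, exponent reduces to 56 mod 30 = 26; 6^26 ≡ 5 (mod 31).
Combine by CRT: x ≡ 5 (mod 19), x ≡ 5 (mod 31) ⇒ x ≡ 5 (mod 589).

5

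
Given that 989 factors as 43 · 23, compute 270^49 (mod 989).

Mod 43: 270 ≡ 12; by Fermat, exponent reduces to 49 mod 42 = 7; 12^7 ≡ 37 (mod 43).
Mod 23: 270 ≡ 17; by Fermat, exponent reduces to 49 mod 22 = 5; 17^5 ≡ 21 (mod 23).
Combine by CRT: x ≡ 37 (mod 43), x ≡ 21 (mod 23) ⇒ x ≡ 596 (mod 989).

596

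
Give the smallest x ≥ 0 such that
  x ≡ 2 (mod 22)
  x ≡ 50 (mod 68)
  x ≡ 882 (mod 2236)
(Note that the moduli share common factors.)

271438

Combine the congruences pairwise.
gcd(22, 68) = 2 and 2 | (50 − 2), so the pair is consistent; merging gives x ≡ 662 (mod 748), where 748 = lcm(22, 68).
gcd(748, 2236) = 4 and 4 | (882 − 662), so the pair is consistent; merging gives x ≡ 271438 (mod 418132), where 418132 = lcm(748, 2236).
The solution is unique modulo lcm(22, 68, 2236) = 418132.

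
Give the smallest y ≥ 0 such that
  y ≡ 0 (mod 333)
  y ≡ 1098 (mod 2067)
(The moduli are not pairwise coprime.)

87912

Combine the congruences pairwise.
gcd(333, 2067) = 3 and 3 | (1098 − 0), so the pair is consistent; merging gives y ≡ 87912 (mod 229437), where 229437 = lcm(333, 2067).
The solution is unique modulo lcm(333, 2067) = 229437.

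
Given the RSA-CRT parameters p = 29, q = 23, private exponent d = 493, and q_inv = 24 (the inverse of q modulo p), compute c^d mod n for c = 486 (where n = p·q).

d_p = d mod (p−1) = 493 mod 28 = 17; d_q = d mod (q−1) = 9.
m₁ = c^(d_p) mod p: c ≡ 22 (mod 29), and 22^17 mod 29 = 5.
m₂ = c^(d_q) mod q: c ≡ 3 (mod 23), and 3^9 mod 23 = 18.
h = q_inv·(m₁ − m₂) mod p = 24·(5 − 18) mod 29 = 7.
m = m₂ + h·q = 18 + 7·23 = 179.

179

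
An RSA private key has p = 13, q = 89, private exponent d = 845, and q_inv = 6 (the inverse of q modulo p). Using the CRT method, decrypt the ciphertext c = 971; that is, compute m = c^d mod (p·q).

d_p = d mod (p−1) = 845 mod 12 = 5; d_q = d mod (q−1) = 53.
m₁ = c^(d_p) mod p: c ≡ 9 (mod 13), and 9^5 mod 13 = 3.
m₂ = c^(d_q) mod q: c ≡ 81 (mod 89), and 81^53 mod 89 = 57.
h = q_inv·(m₁ − m₂) mod p = 6·(3 − 57) mod 13 = 1.
m = m₂ + h·q = 57 + 1·89 = 146.

146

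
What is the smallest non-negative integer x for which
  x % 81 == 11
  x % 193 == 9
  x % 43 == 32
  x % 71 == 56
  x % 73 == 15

From x ≡ 11 (mod 81) write x = 11 + 81t. Substituting into x ≡ 9 (mod 193) gives 81t ≡ 191 (mod 193), and since 81⁻¹ ≡ 112 (mod 193), t ≡ 162. Hence x ≡ 11 + 81·162 = 13133 (mod 15633).
From x ≡ 13133 (mod 15633) write x = 13133 + 15633t. Substituting into x ≡ 32 (mod 43) gives 15633t ≡ 14 (mod 43), and since 24⁻¹ ≡ 9 (mod 43), t ≡ 40. Hence x ≡ 13133 + 15633·40 = 638453 (mod 672219).
From x ≡ 638453 (mod 672219) write x = 638453 + 672219t. Substituting into x ≡ 56 (mod 71) gives 672219t ≡ 35 (mod 71), and since 62⁻¹ ≡ 63 (mod 71), t ≡ 4. Hence x ≡ 638453 + 672219·4 = 3327329 (mod 47727549).
From x ≡ 3327329 (mod 47727549) write x = 3327329 + 47727549t. Substituting into x ≡ 15 (mod 73) gives 47727549t ≡ 26 (mod 73), and since 3⁻¹ ≡ 49 (mod 73), t ≡ 33. Hence x ≡ 3327329 + 47727549·33 = 1578336446 (mod 3484111077).

1578336446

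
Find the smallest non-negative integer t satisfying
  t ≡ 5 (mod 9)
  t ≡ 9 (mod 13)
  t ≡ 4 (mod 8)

932

The moduli are pairwise coprime; N = 9·13·8 = 936.
N/9 = 104; 104 ≡ 5 (mod 9); 5·2 ≡ 1, so inverse 2.
N/13 = 72; 72 ≡ 7 (mod 13); 7·2 ≡ 1, so inverse 2.
N/8 = 117; 117 ≡ 5 (mod 8); 5·5 ≡ 1, so inverse 5.
t ≡ 5·104·2 + 9·72·2 + 4·117·5 = 4676.
4676 mod 936 = 932.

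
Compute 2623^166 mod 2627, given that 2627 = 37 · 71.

Mod 37: 2623 ≡ 33; by Fermat, exponent reduces to 166 mod 36 = 22; 33^22 ≡ 34 (mod 37).
Mod 71: 2623 ≡ 67; by Fermat, exponent reduces to 166 mod 70 = 26; 67^26 ≡ 6 (mod 71).
Combine by CRT: x ≡ 34 (mod 37), x ≡ 6 (mod 71) ⇒ x ≡ 219 (mod 2627).

219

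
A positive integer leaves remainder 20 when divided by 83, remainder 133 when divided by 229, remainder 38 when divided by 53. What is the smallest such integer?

The moduli are pairwise coprime; M = 83·229·53 = 1007371.
M/83 = 12137; 12137 ≡ 19 (mod 83); 19·35 ≡ 1, so inverse 35.
M/229 = 4399; 4399 ≡ 48 (mod 229); 48·167 ≡ 1, so inverse 167.
M/53 = 19007; 19007 ≡ 33 (mod 53); 33·45 ≡ 1, so inverse 45.
n ≡ 20·12137·35 + 133·4399·167 + 38·19007·45 = 138704059.
138704059 mod 1007371 = 694232.

694232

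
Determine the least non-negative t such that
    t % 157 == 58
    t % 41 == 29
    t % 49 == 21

The moduli are pairwise coprime; N = 157·41·49 = 315413.
N/157 = 2009; 2009 ≡ 125 (mod 157); 125·103 ≡ 1, so inverse 103.
N/41 = 7693; 7693 ≡ 26 (mod 41); 26·30 ≡ 1, so inverse 30.
N/49 = 6437; 6437 ≡ 18 (mod 49); 18·30 ≡ 1, so inverse 30.
t ≡ 58·2009·103 + 29·7693·30 + 21·6437·30 = 22749986.
22749986 mod 315413 = 40250.

40250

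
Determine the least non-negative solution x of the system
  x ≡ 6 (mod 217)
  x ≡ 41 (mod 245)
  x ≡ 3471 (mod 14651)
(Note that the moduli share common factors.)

1395316

gcd(217, 245) = 7 and 7 | (41 − 6), so the pair is consistent; merging gives x ≡ 5431 (mod 7595), where 7595 = lcm(217, 245).
gcd(7595, 14651) = 49 and 49 | (3471 − 5431), so the pair is consistent; merging gives x ≡ 1395316 (mod 2270905), where 2270905 = lcm(7595, 14651).
The solution is unique modulo lcm(217, 245, 14651) = 2270905.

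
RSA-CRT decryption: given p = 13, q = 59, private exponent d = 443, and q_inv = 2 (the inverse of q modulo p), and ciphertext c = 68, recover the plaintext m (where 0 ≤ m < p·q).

d_p = d mod (p−1) = 443 mod 12 = 11; d_q = d mod (q−1) = 37.
m₁ = c^(d_p) mod p: c ≡ 3 (mod 13), and 3^11 mod 13 = 9.
m₂ = c^(d_q) mod q: c ≡ 9 (mod 59), and 9^37 mod 59 = 26.
h = q_inv·(m₁ − m₂) mod p = 2·(9 − 26) mod 13 = 5.
m = m₂ + h·q = 26 + 5·59 = 321.

321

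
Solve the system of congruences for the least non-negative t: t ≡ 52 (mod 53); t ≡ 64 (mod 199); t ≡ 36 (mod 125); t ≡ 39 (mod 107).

From t ≡ 52 (mod 53) write t = 52 + 53s. Substituting into t ≡ 64 (mod 199) gives 53s ≡ 12 (mod 199), and since 53⁻¹ ≡ 184 (mod 199), s ≡ 19. Hence t ≡ 52 + 53·19 = 1059 (mod 10547).
From t ≡ 1059 (mod 10547) write t = 1059 + 10547s. Substituting into t ≡ 36 (mod 125) gives 10547s ≡ 102 (mod 125), and since 47⁻¹ ≡ 8 (mod 125), s ≡ 66. Hence t ≡ 1059 + 10547·66 = 697161 (mod 1318375).
From t ≡ 697161 (mod 1318375) write t = 697161 + 1318375s. Substituting into t ≡ 39 (mod 107) gives 1318375s ≡ 90 (mod 107), and since 28⁻¹ ≡ 65 (mod 107), s ≡ 72. Hence t ≡ 697161 + 1318375·72 = 95620161 (mod 141066125).

95620161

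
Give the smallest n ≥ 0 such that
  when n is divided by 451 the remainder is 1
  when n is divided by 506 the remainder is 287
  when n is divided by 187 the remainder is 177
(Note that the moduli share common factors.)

gcd(451, 506) = 11 and 11 | (287 − 1), so the pair is consistent; merging gives n ≡ 1805 (mod 20746), where 20746 = lcm(451, 506).
gcd(20746, 187) = 11 and 11 | (177 − 1805), so the pair is consistent; merging gives n ≡ 250757 (mod 352682), where 352682 = lcm(20746, 187).
The solution is unique modulo lcm(451, 506, 187) = 352682.

250757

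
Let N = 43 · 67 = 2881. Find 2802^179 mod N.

Mod 43: 2802 ≡ 7; by Fermat, exponent reduces to 179 mod 42 = 11; 7^11 ≡ 37 (mod 43).
Mod 67: 2802 ≡ 55; by Fermat, exponent reduces to 179 mod 66 = 47; 55^47 ≡ 49 (mod 67).
Combine by CRT: x ≡ 37 (mod 43), x ≡ 49 (mod 67) ⇒ x ≡ 1456 (mod 2881).

1456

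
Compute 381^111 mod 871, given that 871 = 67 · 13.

831

Mod 67: 381 ≡ 46; by Fermat, exponent reduces to 111 mod 66 = 45; 46^45 ≡ 27 (mod 67).
Mod 13: 381 ≡ 4; by Fermat, exponent reduces to 111 mod 12 = 3; 4^3 ≡ 12 (mod 13).
Combine by CRT: x ≡ 27 (mod 67), x ≡ 12 (mod 13) ⇒ x ≡ 831 (mod 871).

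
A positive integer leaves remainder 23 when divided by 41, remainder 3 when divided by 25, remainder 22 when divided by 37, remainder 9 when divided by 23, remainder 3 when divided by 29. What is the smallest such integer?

Combine the congruences pairwise.
From t ≡ 23 (mod 41) write t = 23 + 41s. Substituting into t ≡ 3 (mod 25) gives 41s ≡ 5 (mod 25), and since 16⁻¹ ≡ 11 (mod 25), s ≡ 5. Hence t ≡ 23 + 41·5 = 228 (mod 1025).
From t ≡ 228 (mod 1025) write t = 228 + 1025s. Substituting into t ≡ 22 (mod 37) gives 1025s ≡ 16 (mod 37), and since 26⁻¹ ≡ 10 (mod 37), s ≡ 12. Hence t ≡ 228 + 1025·12 = 12528 (mod 37925).
From t ≡ 12528 (mod 37925) write t = 12528 + 37925s. Substituting into t ≡ 9 (mod 23) gives 37925s ≡ 16 (mod 23), and since 21⁻¹ ≡ 11 (mod 23), s ≡ 15. Hence t ≡ 12528 + 37925·15 = 581403 (mod 872275).
From t ≡ 581403 (mod 872275) write t = 581403 + 872275s. Substituting into t ≡ 3 (mod 29) gives 872275s ≡ 21 (mod 29), and since 13⁻¹ ≡ 9 (mod 29), s ≡ 15. Hence t ≡ 581403 + 872275·15 = 13665528 (mod 25295975).

13665528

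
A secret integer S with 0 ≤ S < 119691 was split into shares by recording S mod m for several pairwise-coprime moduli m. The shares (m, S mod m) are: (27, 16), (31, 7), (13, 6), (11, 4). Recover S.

The moduli are pairwise coprime; N = 27·31·13·11 = 119691.
N/27 = 4433; 4433 ≡ 5 (mod 27); 5·11 ≡ 1, so inverse 11.
N/31 = 3861; 3861 ≡ 17 (mod 31); 17·11 ≡ 1, so inverse 11.
N/13 = 9207; 9207 ≡ 3 (mod 13); 3·9 ≡ 1, so inverse 9.
N/11 = 10881; 10881 ≡ 2 (mod 11); 2·6 ≡ 1, so inverse 6.
S ≡ 16·4433·11 + 7·3861·11 + 6·9207·9 + 4·10881·6 = 1835827.
1835827 mod 119691 = 40462.

40462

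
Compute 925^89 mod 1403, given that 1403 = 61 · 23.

Mod 61: 925 ≡ 10; by Fermat, exponent reduces to 89 mod 60 = 29; 10^29 ≡ 6 (mod 61).
Mod 23: 925 ≡ 5; by Fermat, exponent reduces to 89 mod 22 = 1; 5^1 ≡ 5 (mod 23).
Combine by CRT: x ≡ 6 (mod 61), x ≡ 5 (mod 23) ⇒ x ≡ 189 (mod 1403).

189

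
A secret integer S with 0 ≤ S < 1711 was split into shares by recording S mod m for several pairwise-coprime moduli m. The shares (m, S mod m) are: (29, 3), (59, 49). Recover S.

757

From S ≡ 3 (mod 29) write S = 3 + 29t. Substituting into S ≡ 49 (mod 59) gives 29t ≡ 46 (mod 59), and since 29⁻¹ ≡ 57 (mod 59), t ≡ 26. Hence S ≡ 3 + 29·26 = 757 (mod 1711).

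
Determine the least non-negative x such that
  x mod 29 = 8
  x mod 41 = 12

Combine the congruences pairwise.
From x ≡ 8 (mod 29) write x = 8 + 29t. Substituting into x ≡ 12 (mod 41) gives 29t ≡ 4 (mod 41), and since 29⁻¹ ≡ 17 (mod 41), t ≡ 27. Hence x ≡ 8 + 29·27 = 791 (mod 1189).

791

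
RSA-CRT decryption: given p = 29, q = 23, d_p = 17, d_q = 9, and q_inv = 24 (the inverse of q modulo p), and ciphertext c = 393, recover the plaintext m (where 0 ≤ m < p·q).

m₁ = c^(d_p) mod p: c ≡ 16 (mod 29), and 16^17 mod 29 = 7.
m₂ = c^(d_q) mod q: c ≡ 2 (mod 23), and 2^9 mod 23 = 6.
h = q_inv·(m₁ − m₂) mod p = 24·(7 − 6) mod 29 = 24.
m = m₂ + h·q = 6 + 24·23 = 558.

558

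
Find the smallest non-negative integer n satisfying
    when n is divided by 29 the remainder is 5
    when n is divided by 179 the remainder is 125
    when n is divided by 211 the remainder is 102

The moduli are pairwise coprime; M = 29·179·211 = 1095301.
M/29 = 37769; 37769 ≡ 11 (mod 29); 11·8 ≡ 1, so inverse 8.
M/179 = 6119; 6119 ≡ 33 (mod 179); 33·38 ≡ 1, so inverse 38.
M/211 = 5191; 5191 ≡ 127 (mod 211); 127·108 ≡ 1, so inverse 108.
n ≡ 5·37769·8 + 125·6119·38 + 102·5191·108 = 87760066.
87760066 mod 1095301 = 135986.

135986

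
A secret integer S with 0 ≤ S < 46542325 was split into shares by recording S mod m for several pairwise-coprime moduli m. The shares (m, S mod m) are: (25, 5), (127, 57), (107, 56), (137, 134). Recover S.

The moduli are pairwise coprime; N = 25·127·107·137 = 46542325.
N/25 = 1861693; 1861693 ≡ 18 (mod 25); 18·7 ≡ 1, so inverse 7.
N/127 = 366475; 366475 ≡ 80 (mod 127); 80·27 ≡ 1, so inverse 27.
N/107 = 434975; 434975 ≡ 20 (mod 107); 20·91 ≡ 1, so inverse 91.
N/137 = 339725; 339725 ≡ 102 (mod 137); 102·90 ≡ 1, so inverse 90.
S ≡ 5·1861693·7 + 57·366475·27 + 56·434975·91 + 134·339725·90 = 6942880380.
6942880380 mod 46542325 = 8073955.

8073955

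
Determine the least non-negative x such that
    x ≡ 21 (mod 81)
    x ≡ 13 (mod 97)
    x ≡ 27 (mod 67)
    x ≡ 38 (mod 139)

49950939

The moduli are pairwise coprime; N = 81·97·67·139 = 73172241.
N/81 = 903361; 903361 ≡ 49 (mod 81); 49·43 ≡ 1, so inverse 43.
N/97 = 754353; 754353 ≡ 81 (mod 97); 81·6 ≡ 1, so inverse 6.
N/67 = 1092123; 1092123 ≡ 23 (mod 67); 23·35 ≡ 1, so inverse 35.
N/139 = 526419; 526419 ≡ 26 (mod 139); 26·123 ≡ 1, so inverse 123.
x ≡ 21·903361·43 + 13·754353·6 + 27·1092123·35 + 38·526419·123 = 4367113158.
4367113158 mod 73172241 = 49950939.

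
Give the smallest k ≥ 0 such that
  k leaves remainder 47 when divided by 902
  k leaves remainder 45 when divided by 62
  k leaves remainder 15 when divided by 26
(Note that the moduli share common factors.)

Combine the congruences pairwise.
gcd(902, 62) = 2 and 2 | (45 − 47), so the pair is consistent; merging gives k ≡ 18087 (mod 27962), where 27962 = lcm(902, 62).
gcd(27962, 26) = 2 and 2 | (15 − 18087), so the pair is consistent; merging gives k ≡ 74011 (mod 363506), where 363506 = lcm(27962, 26).
The solution is unique modulo lcm(902, 62, 26) = 363506.

74011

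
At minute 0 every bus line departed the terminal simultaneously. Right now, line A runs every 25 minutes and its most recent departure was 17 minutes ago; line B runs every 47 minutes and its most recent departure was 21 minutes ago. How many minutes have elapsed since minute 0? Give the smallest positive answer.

From t ≡ 17 (mod 25) write t = 17 + 25s. Substituting into t ≡ 21 (mod 47) gives 25s ≡ 4 (mod 47), and since 25⁻¹ ≡ 32 (mod 47), s ≡ 34. Hence t ≡ 17 + 25·34 = 867 (mod 1175).

867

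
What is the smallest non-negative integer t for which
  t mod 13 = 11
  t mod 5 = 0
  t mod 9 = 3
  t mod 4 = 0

1740

From t ≡ 11 (mod 13) write t = 11 + 13s. Substituting into t ≡ 0 (mod 5) gives 13s ≡ 4 (mod 5), and since 3⁻¹ ≡ 2 (mod 5), s ≡ 3. Hence t ≡ 11 + 13·3 = 50 (mod 65).
From t ≡ 50 (mod 65) write t = 50 + 65s. Substituting into t ≡ 3 (mod 9) gives 65s ≡ 7 (mod 9), and since 2⁻¹ ≡ 5 (mod 9), s ≡ 8. Hence t ≡ 50 + 65·8 = 570 (mod 585).
From t ≡ 570 (mod 585) write t = 570 + 585s. Substituting into t ≡ 0 (mod 4) gives 585s ≡ 2 (mod 4), and since 1⁻¹ ≡ 1 (mod 4), s ≡ 2. Hence t ≡ 570 + 585·2 = 1740 (mod 2340).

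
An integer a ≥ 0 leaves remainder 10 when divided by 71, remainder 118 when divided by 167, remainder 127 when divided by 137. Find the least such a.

437157

From a ≡ 10 (mod 71) write a = 10 + 71t. Substituting into a ≡ 118 (mod 167) gives 71t ≡ 108 (mod 167), and since 71⁻¹ ≡ 40 (mod 167), t ≡ 145. Hence a ≡ 10 + 71·145 = 10305 (mod 11857).
From a ≡ 10305 (mod 11857) write a = 10305 + 11857t. Substituting into a ≡ 127 (mod 137) gives 11857t ≡ 97 (mod 137), and since 75⁻¹ ≡ 95 (mod 137), t ≡ 36. Hence a ≡ 10305 + 11857·36 = 437157 (mod 1624409).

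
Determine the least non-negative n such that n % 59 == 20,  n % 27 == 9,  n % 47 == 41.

The moduli are pairwise coprime; M = 59·27·47 = 74871.
M/59 = 1269; 1269 ≡ 30 (mod 59); 30·2 ≡ 1, so inverse 2.
M/27 = 2773; 2773 ≡ 19 (mod 27); 19·10 ≡ 1, so inverse 10.
M/47 = 1593; 1593 ≡ 42 (mod 47); 42·28 ≡ 1, so inverse 28.
n ≡ 20·1269·2 + 9·2773·10 + 41·1593·28 = 2129094.
2129094 mod 74871 = 32706.

32706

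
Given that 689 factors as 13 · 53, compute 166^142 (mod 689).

Mod 13: 166 ≡ 10; by Fermat, exponent reduces to 142 mod 12 = 10; 10^10 ≡ 3 (mod 13).
Mod 53: 166 ≡ 7; by Fermat, exponent reduces to 142 mod 52 = 38; 7^38 ≡ 15 (mod 53).
Combine by CRT: x ≡ 3 (mod 13), x ≡ 15 (mod 53) ⇒ x ≡ 68 (mod 689).

68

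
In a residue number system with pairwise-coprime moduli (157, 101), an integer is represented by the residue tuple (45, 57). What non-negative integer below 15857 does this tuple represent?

Combine the congruences pairwise.
From x ≡ 45 (mod 157) write x = 45 + 157t. Substituting into x ≡ 57 (mod 101) gives 157t ≡ 12 (mod 101), and since 56⁻¹ ≡ 92 (mod 101), t ≡ 94. Hence x ≡ 45 + 157·94 = 14803 (mod 15857).

14803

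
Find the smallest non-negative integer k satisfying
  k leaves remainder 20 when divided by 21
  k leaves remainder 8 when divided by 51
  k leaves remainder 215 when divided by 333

33515

gcd(21, 51) = 3 and 3 | (8 − 20), so the pair is consistent; merging gives k ≡ 314 (mod 357), where 357 = lcm(21, 51).
gcd(357, 333) = 3 and 3 | (215 − 314), so the pair is consistent; merging gives k ≡ 33515 (mod 39627), where 39627 = lcm(357, 333).
The solution is unique modulo lcm(21, 51, 333) = 39627.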